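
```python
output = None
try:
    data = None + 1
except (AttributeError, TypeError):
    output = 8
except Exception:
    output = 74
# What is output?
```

Step-by-step execution trace:
1. `data = None + 1` raises TypeError.
2. `except (AttributeError, TypeError)` matches (TypeError is in the tuple) → output = 8.
3. `except Exception` is not reached.
Result: 8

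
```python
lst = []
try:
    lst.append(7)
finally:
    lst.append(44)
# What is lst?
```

Step-by-step execution trace:
1. try: `lst.append(7)` → lst = [7].
2. The try body completes without raising.
3. finally always runs: `lst.append(44)` → lst = [7, 44].
Result: [7, 44]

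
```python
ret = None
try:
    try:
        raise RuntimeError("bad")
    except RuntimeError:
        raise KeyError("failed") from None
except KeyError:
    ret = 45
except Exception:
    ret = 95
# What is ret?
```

Step-by-step execution trace:
1. Inner try raises RuntimeError; inner `except RuntimeError` catches it.
2. `raise KeyError(...) from None` raises KeyError (from None suppresses __context__, but the active exception is still KeyError).
3. Outer `except KeyError` matches → ret = 45.
4. `except Exception` is not reached.
Result: 45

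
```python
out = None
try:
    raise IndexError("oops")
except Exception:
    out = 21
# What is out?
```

Step-by-step execution trace:
1. `raise IndexError(...)` raises IndexError.
2. `except Exception` matches (IndexError is a subclass of Exception) → out = 21.
Result: 21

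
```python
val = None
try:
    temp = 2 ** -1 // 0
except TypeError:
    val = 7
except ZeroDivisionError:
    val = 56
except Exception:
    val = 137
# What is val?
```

Step-by-step execution trace:
1. `temp = 2 ** -1 // 0` raises ZeroDivisionError.
2. `except TypeError` does not match ZeroDivisionError; skipped.
3. `except ZeroDivisionError` matches → val = 56.
4. Remaining except clauses are skipped.
Result: 56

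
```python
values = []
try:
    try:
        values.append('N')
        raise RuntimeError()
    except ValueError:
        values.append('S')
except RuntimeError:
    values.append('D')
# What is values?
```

Step-by-step execution trace:
1. Inner try: `values.append('N')` → values = ['N'].
2. `raise RuntimeError()` raises RuntimeError.
3. Inner `except ValueError` does not match RuntimeError; exception propagates to outer try.
4. Outer `except RuntimeError` matches → `values.append('D')` → values = ['N', 'D'].
Result: ['N', 'D']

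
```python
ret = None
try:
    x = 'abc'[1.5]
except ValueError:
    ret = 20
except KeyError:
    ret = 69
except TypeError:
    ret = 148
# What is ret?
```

Step-by-step execution trace:
1. `x = 'abc'[1.5]` raises TypeError.
2. `except ValueError` does not match TypeError; skipped.
3. `except KeyError` does not match TypeError; skipped.
4. `except TypeError` matches → ret = 148.
Result: 148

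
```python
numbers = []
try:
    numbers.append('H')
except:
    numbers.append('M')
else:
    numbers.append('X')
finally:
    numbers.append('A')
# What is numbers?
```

Step-by-step execution trace:
1. try: `numbers.append('H')` → numbers = ['H']. No exception raised.
2. `except` is skipped.
3. `else` runs: `numbers.append('X')` → numbers = ['H', 'X'].
4. `finally` always runs: `numbers.append('A')` → numbers = ['H', 'X', 'A'].
Result: ['H', 'X', 'A']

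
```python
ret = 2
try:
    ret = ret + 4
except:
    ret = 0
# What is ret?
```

Step-by-step execution trace:
1. ret starts at 2.
2. try: `ret = ret + 4` → ret = 6. No exception raised.
3. `except` is skipped.
Result: 6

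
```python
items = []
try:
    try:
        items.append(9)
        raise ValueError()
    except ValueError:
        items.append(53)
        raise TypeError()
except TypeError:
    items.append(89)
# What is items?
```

Step-by-step execution trace:
1. Inner try: `items.append(9)` → items = [9].
2. `raise ValueError()` raises ValueError.
3. Inner `except ValueError` matches → `items.append(53)` → items = [9, 53].
4. `raise TypeError()` raises TypeError; propagates to outer try.
5. Outer `except TypeError` matches → `items.append(89)` → items = [9, 53, 89].
Result: [9, 53, 89]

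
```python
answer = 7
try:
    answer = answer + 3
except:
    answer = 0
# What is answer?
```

Step-by-step execution trace:
1. answer starts at 7.
2. try: `answer = answer + 3` → answer = 10. No exception raised.
3. `except` is skipped.
Result: 10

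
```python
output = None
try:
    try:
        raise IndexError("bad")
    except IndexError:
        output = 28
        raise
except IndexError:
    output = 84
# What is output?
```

Step-by-step execution trace:
1. Inner try: `raise IndexError("bad")` raises IndexError.
2. Inner `except IndexError` matches → output = 28.
3. bare `raise` re-raises the same IndexError.
4. Outer `except IndexError` matches → output = 84.
Result: 84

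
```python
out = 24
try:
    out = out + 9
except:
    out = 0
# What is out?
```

Step-by-step execution trace:
1. out starts at 24.
2. try: `out = out + 9` → out = 33. No exception raised.
3. `except` is skipped.
Result: 33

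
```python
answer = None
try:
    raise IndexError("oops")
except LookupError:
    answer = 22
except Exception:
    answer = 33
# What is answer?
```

Step-by-step execution trace:
1. `raise IndexError(...)` raises IndexError.
2. `except LookupError` matches (IndexError is a subclass of LookupError) → answer = 22.
3. `except Exception` is not reached.
Result: 22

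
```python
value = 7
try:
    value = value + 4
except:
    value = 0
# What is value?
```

Step-by-step execution trace:
1. value starts at 7.
2. try: `value = value + 4` → value = 11. No exception raised.
3. `except` is skipped.
Result: 11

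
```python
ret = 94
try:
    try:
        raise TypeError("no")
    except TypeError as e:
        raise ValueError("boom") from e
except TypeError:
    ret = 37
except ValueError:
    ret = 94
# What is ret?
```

Step-by-step execution trace:
1. Inner try raises TypeError; inner `except TypeError as e` catches it.
2. `raise ValueError(...) from e` raises ValueError (TypeError is attached as __cause__, but only ValueError is active).
3. Outer `except TypeError` does not match ValueError; skipped.
4. Outer `except ValueError` matches → ret = 94.
Result: 94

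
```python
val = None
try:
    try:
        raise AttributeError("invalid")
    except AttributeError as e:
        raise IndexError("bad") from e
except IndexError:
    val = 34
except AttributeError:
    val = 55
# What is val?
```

Step-by-step execution trace:
1. Inner try raises AttributeError; inner `except AttributeError as e` catches it.
2. `raise IndexError(...) from e` raises IndexError (AttributeError is attached as __cause__, but only IndexError is active).
3. Outer `except IndexError` matches → val = 34.
4. `except AttributeError` is not reached.
Result: 34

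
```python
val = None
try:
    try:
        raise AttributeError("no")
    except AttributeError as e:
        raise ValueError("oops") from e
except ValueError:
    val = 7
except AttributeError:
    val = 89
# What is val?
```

Step-by-step execution trace:
1. Inner try raises AttributeError; inner `except AttributeError as e` catches it.
2. `raise ValueError(...) from e` raises ValueError (AttributeError is attached as __cause__, but only ValueError is active).
3. Outer `except ValueError` matches → val = 7.
4. `except AttributeError` is not reached.
Result: 7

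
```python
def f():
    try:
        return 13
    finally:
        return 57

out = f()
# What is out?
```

Step-by-step execution trace:
1. `f()` enters try: `return 13` sets pending return value 13.
2. Before returning, `finally: return 57` runs and overrides the pending return.
3. f() returns 57 → out = 57.
Result: 57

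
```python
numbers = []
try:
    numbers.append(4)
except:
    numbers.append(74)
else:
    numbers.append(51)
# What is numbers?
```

Step-by-step execution trace:
1. try: `numbers.append(4)` → numbers = [4]. No exception raised.
2. `except` is skipped.
3. `else` runs (try completed without exception): `numbers.append(51)` → numbers = [4, 51].
Result: [4, 51]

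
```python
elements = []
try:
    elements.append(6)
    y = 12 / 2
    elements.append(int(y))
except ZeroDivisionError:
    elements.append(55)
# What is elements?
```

Step-by-step execution trace:
1. try: `elements.append(6)` → elements = [6].
2. `y = 12 / 2` → y = 6.0. No exception raised.
3. `elements.append(int(y))` → elements = [6, 6].
4. `except ZeroDivisionError` is skipped (no exception was raised).
Result: [6, 6]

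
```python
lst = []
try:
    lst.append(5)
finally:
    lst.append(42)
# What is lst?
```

Step-by-step execution trace:
1. try: `lst.append(5)` → lst = [5].
2. The try body completes without raising.
3. finally always runs: `lst.append(42)` → lst = [5, 42].
Result: [5, 42]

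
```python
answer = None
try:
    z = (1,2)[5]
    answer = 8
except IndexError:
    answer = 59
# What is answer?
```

Step-by-step execution trace:
1. `z = (1,2)[5]` raises IndexError.
2. `answer = 8` is not reached.
3. `except IndexError` matches → answer = 59.
Result: 59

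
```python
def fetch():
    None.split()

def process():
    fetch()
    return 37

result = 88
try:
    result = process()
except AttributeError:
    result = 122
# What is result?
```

Step-by-step execution trace:
1. result starts at 88.
2. try: `process()` calls `fetch()`.
3. `fetch()` evaluates `None.split()`, which raises AttributeError; it propagates through process (uncaught).
4. `return 37` in process is not reached; the assignment to result does not complete.
5. `except AttributeError` matches → result = 122.
Result: 122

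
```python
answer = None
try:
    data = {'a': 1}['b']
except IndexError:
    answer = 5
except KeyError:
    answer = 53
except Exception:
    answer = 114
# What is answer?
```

Step-by-step execution trace:
1. `data = {'a': 1}['b']` raises KeyError.
2. `except IndexError` does not match KeyError; skipped.
3. `except KeyError` matches → answer = 53.
4. Remaining except clauses are skipped.
Result: 53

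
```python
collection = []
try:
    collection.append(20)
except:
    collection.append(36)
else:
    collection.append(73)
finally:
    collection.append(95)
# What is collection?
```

Step-by-step execution trace:
1. try: `collection.append(20)` → collection = [20]. No exception raised.
2. `except` is skipped.
3. `else` runs: `collection.append(73)` → collection = [20, 73].
4. `finally` always runs: `collection.append(95)` → collection = [20, 73, 95].
Result: [20, 73, 95]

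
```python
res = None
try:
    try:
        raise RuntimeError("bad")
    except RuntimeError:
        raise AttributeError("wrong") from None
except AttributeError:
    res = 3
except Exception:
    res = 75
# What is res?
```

Step-by-step execution trace:
1. Inner try raises RuntimeError; inner `except RuntimeError` catches it.
2. `raise AttributeError(...) from None` raises AttributeError (from None suppresses __context__, but the active exception is still AttributeError).
3. Outer `except AttributeError` matches → res = 3.
4. `except Exception` is not reached.
Result: 3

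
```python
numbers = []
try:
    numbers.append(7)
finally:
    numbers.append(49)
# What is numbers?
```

Step-by-step execution trace:
1. try: `numbers.append(7)` → numbers = [7].
2. The try body completes without raising.
3. finally always runs: `numbers.append(49)` → numbers = [7, 49].
Result: [7, 49]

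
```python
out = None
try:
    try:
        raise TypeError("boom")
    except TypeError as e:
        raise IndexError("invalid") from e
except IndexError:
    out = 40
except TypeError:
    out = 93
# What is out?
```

Step-by-step execution trace:
1. Inner try raises TypeError; inner `except TypeError as e` catches it.
2. `raise IndexError(...) from e` raises IndexError (TypeError is attached as __cause__, but only IndexError is active).
3. Outer `except IndexError` matches → out = 40.
4. `except TypeError` is not reached.
Result: 40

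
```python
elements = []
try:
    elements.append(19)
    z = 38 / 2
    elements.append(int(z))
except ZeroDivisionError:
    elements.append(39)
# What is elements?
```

Step-by-step execution trace:
1. try: `elements.append(19)` → elements = [19].
2. `z = 38 / 2` → z = 19.0. No exception raised.
3. `elements.append(int(z))` → elements = [19, 19].
4. `except ZeroDivisionError` is skipped (no exception was raised).
Result: [19, 19]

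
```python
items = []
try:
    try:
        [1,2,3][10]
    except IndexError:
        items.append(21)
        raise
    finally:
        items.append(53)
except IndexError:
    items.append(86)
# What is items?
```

Step-by-step execution trace:
1. Inner try: `[1,2,3][10]` raises IndexError.
2. Inner `except IndexError` matches → `items.append(21)` → items = [21].
3. bare `raise` re-raises IndexError.
4. Inner `finally` runs during unwinding: `items.append(53)` → items = [21, 53].
5. Outer `except IndexError` matches → `items.append(86)` → items = [21, 53, 86].
Result: [21, 53, 86]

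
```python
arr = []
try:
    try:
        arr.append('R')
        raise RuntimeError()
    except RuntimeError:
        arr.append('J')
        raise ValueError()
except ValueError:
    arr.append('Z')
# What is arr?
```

Step-by-step execution trace:
1. Inner try: `arr.append('R')` → arr = ['R'].
2. `raise RuntimeError()` raises RuntimeError.
3. Inner `except RuntimeError` matches → `arr.append('J')` → arr = ['R', 'J'].
4. `raise ValueError()` raises ValueError; propagates to outer try.
5. Outer `except ValueError` matches → `arr.append('Z')` → arr = ['R', 'J', 'Z'].
Result: ['R', 'J', 'Z']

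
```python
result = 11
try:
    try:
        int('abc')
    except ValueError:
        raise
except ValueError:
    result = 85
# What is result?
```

Step-by-step execution trace:
1. Inner try: `int('abc')` raises ValueError.
2. Inner `except ValueError` matches; bare `raise` re-raises the same ValueError.
3. Outer `except ValueError` matches → result = 85.
Result: 85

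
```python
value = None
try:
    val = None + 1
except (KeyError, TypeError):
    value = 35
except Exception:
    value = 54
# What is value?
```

Step-by-step execution trace:
1. `val = None + 1` raises TypeError.
2. `except (KeyError, TypeError)` matches (TypeError is in the tuple) → value = 35.
3. `except Exception` is not reached.
Result: 35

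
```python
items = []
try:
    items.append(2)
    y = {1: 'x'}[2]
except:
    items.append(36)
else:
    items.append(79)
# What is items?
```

Step-by-step execution trace:
1. try: `items.append(2)` → items = [2].
2. `y = {1: 'x'}[2]` raises KeyError.
3. bare `except` matches → `items.append(36)` → items = [2, 36].
4. `else` is skipped (an exception was raised).
Result: [2, 36]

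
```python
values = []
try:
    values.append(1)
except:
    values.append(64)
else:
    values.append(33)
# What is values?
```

Step-by-step execution trace:
1. try: `values.append(1)` → values = [1]. No exception raised.
2. `except` is skipped.
3. `else` runs (try completed without exception): `values.append(33)` → values = [1, 33].
Result: [1, 33]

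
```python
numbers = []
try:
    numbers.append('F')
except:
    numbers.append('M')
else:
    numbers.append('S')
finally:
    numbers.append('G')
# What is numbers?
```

Step-by-step execution trace:
1. try: `numbers.append('F')` → numbers = ['F']. No exception raised.
2. `except` is skipped.
3. `else` runs: `numbers.append('S')` → numbers = ['F', 'S'].
4. `finally` always runs: `numbers.append('G')` → numbers = ['F', 'S', 'G'].
Result: ['F', 'S', 'G']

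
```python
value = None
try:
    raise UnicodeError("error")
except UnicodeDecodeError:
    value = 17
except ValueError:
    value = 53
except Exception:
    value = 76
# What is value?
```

Step-by-step execution trace:
1. `raise UnicodeError(...)` raises UnicodeError.
2. `except UnicodeDecodeError` does not match (UnicodeError is not a subclass of UnicodeDecodeError); skipped.
3. `except ValueError` matches (UnicodeError is a subclass of ValueError) → value = 53.
4. `except Exception` is not reached.
Result: 53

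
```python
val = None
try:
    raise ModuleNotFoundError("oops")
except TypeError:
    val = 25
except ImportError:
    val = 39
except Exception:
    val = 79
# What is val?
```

Step-by-step execution trace:
1. `raise ModuleNotFoundError(...)` raises ModuleNotFoundError.
2. `except TypeError` does not match (ModuleNotFoundError is not a subclass of TypeError); skipped.
3. `except ImportError` matches (ModuleNotFoundError is a subclass of ImportError) → val = 39.
4. `except Exception` is not reached.
Result: 39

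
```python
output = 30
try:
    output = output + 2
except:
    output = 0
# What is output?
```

Step-by-step execution trace:
1. output starts at 30.
2. try: `output = output + 2` → output = 32. No exception raised.
3. `except` is skipped.
Result: 32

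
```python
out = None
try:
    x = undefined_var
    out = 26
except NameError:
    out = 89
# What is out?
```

Step-by-step execution trace:
1. `x = undefined_var` raises NameError.
2. `out = 26` is not reached.
3. `except NameError` matches → out = 89.
Result: 89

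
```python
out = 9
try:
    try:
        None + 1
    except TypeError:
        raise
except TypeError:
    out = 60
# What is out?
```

Step-by-step execution trace:
1. Inner try: `None + 1` raises TypeError.
2. Inner `except TypeError` matches; bare `raise` re-raises the same TypeError.
3. Outer `except TypeError` matches → out = 60.
Result: 60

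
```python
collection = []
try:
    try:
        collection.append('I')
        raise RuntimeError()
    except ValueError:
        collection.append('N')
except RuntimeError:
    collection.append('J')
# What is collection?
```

Step-by-step execution trace:
1. Inner try: `collection.append('I')` → collection = ['I'].
2. `raise RuntimeError()` raises RuntimeError.
3. Inner `except ValueError` does not match RuntimeError; exception propagates to outer try.
4. Outer `except RuntimeError` matches → `collection.append('J')` → collection = ['I', 'J'].
Result: ['I', 'J']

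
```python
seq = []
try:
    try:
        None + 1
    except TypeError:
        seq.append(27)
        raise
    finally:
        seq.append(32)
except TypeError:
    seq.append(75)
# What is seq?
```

Step-by-step execution trace:
1. Inner try: `None + 1` raises TypeError.
2. Inner `except TypeError` matches → `seq.append(27)` → seq = [27].
3. bare `raise` re-raises TypeError.
4. Inner `finally` runs during unwinding: `seq.append(32)` → seq = [27, 32].
5. Outer `except TypeError` matches → `seq.append(75)` → seq = [27, 32, 75].
Result: [27, 32, 75]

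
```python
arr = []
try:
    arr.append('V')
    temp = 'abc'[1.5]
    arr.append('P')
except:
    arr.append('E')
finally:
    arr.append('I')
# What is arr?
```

Step-by-step execution trace:
1. try: `arr.append('V')` → arr = ['V'].
2. `temp = 'abc'[1.5]` raises TypeError; `arr.append('P')` is not reached.
3. bare `except` matches → `arr.append('E')` → arr = ['V', 'E'].
4. finally always runs: `arr.append('I')` → arr = ['V', 'E', 'I'].
Result: ['V', 'E', 'I']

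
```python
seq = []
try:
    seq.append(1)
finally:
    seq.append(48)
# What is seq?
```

Step-by-step execution trace:
1. try: `seq.append(1)` → seq = [1].
2. The try body completes without raising.
3. finally always runs: `seq.append(48)` → seq = [1, 48].
Result: [1, 48]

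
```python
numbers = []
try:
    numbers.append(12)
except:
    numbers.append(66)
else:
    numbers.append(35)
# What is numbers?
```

Step-by-step execution trace:
1. try: `numbers.append(12)` → numbers = [12]. No exception raised.
2. `except` is skipped.
3. `else` runs (try completed without exception): `numbers.append(35)` → numbers = [12, 35].
Result: [12, 35]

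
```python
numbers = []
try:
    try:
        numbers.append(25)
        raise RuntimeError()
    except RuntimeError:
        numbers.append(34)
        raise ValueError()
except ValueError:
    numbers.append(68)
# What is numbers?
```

Step-by-step execution trace:
1. Inner try: `numbers.append(25)` → numbers = [25].
2. `raise RuntimeError()` raises RuntimeError.
3. Inner `except RuntimeError` matches → `numbers.append(34)` → numbers = [25, 34].
4. `raise ValueError()` raises ValueError; propagates to outer try.
5. Outer `except ValueError` matches → `numbers.append(68)` → numbers = [25, 34, 68].
Result: [25, 34, 68]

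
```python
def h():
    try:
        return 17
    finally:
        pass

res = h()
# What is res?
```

Step-by-step execution trace:
1. `h()` enters try: `return 17` sets pending return value 17.
2. Before returning, `finally: pass` runs (no effect).
3. h() returns 17 → res = 17.
Result: 17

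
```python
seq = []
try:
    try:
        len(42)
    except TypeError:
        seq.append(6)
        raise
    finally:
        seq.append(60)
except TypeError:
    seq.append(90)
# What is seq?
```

Step-by-step execution trace:
1. Inner try: `len(42)` raises TypeError.
2. Inner `except TypeError` matches → `seq.append(6)` → seq = [6].
3. bare `raise` re-raises TypeError.
4. Inner `finally` runs during unwinding: `seq.append(60)` → seq = [6, 60].
5. Outer `except TypeError` matches → `seq.append(90)` → seq = [6, 60, 90].
Result: [6, 60, 90]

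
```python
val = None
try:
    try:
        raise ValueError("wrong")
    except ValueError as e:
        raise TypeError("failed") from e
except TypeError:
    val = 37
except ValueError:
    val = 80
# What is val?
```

Step-by-step execution trace:
1. Inner try raises ValueError; inner `except ValueError as e` catches it.
2. `raise TypeError(...) from e` raises TypeError (ValueError is attached as __cause__, but only TypeError is active).
3. Outer `except TypeError` matches → val = 37.
4. `except ValueError` is not reached.
Result: 37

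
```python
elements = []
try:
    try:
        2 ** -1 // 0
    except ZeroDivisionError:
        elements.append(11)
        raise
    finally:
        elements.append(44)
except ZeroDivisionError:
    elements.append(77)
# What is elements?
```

Step-by-step execution trace:
1. Inner try: `2 ** -1 // 0` raises ZeroDivisionError.
2. Inner `except ZeroDivisionError` matches → `elements.append(11)` → elements = [11].
3. bare `raise` re-raises ZeroDivisionError.
4. Inner `finally` runs during unwinding: `elements.append(44)` → elements = [11, 44].
5. Outer `except ZeroDivisionError` matches → `elements.append(77)` → elements = [11, 44, 77].
Result: [11, 44, 77]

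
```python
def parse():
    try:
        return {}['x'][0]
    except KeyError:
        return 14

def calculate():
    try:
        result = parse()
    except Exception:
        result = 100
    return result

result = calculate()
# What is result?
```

Step-by-step execution trace:
1. `calculate()` calls `parse()`.
2. In parse: `{}['x'][0]` raises KeyError; `except KeyError` catches it → returns 14.
3. In calculate: `result = parse()` → result = 14. No exception reaches calculate.
4. `except Exception` is skipped; calculate returns 14.
5. result = 14.
Result: 14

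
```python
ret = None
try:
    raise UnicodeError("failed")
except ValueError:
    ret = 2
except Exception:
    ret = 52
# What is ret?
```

Step-by-step execution trace:
1. `raise UnicodeError(...)` raises UnicodeError.
2. `except ValueError` matches (UnicodeError is a subclass of ValueError) → ret = 2.
3. `except Exception` is not reached.
Result: 2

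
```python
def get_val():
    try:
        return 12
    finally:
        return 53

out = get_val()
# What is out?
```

Step-by-step execution trace:
1. `get_val()` enters try: `return 12` sets pending return value 12.
2. Before returning, `finally: return 53` runs and overrides the pending return.
3. get_val() returns 53 → out = 53.
Result: 53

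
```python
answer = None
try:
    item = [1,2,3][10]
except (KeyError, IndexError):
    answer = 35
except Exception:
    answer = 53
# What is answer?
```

Step-by-step execution trace:
1. `item = [1,2,3][10]` raises IndexError.
2. `except (KeyError, IndexError)` matches (IndexError is in the tuple) → answer = 35.
3. `except Exception` is not reached.
Result: 35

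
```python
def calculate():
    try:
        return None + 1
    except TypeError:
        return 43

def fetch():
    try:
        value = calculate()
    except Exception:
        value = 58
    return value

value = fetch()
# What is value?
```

Step-by-step execution trace:
1. `fetch()` calls `calculate()`.
2. In calculate: `None + 1` raises TypeError; `except TypeError` catches it → returns 43.
3. In fetch: `value = calculate()` → value = 43. No exception reaches fetch.
4. `except Exception` is skipped; fetch returns 43.
5. value = 43.
Result: 43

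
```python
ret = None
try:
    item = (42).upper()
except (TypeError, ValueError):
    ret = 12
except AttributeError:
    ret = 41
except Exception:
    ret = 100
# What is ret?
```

Step-by-step execution trace:
1. `item = (42).upper()` raises AttributeError.
2. `except (TypeError, ValueError)` does not match AttributeError; skipped.
3. `except AttributeError` matches (exact type match) → ret = 41.
4. `except Exception` is not reached.
Result: 41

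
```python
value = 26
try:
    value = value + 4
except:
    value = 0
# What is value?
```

Step-by-step execution trace:
1. value starts at 26.
2. try: `value = value + 4` → value = 30. No exception raised.
3. `except` is skipped.
Result: 30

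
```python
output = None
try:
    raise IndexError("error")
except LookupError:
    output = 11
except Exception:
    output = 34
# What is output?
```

Step-by-step execution trace:
1. `raise IndexError(...)` raises IndexError.
2. `except LookupError` matches (IndexError is a subclass of LookupError) → output = 11.
3. `except Exception` is not reached.
Result: 11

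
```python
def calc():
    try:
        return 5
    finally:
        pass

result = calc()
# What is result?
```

Step-by-step execution trace:
1. `calc()` enters try: `return 5` sets pending return value 5.
2. Before returning, `finally: pass` runs (no effect).
3. calc() returns 5 → result = 5.
Result: 5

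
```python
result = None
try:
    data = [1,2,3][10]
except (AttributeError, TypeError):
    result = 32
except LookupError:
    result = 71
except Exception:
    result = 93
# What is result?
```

Step-by-step execution trace:
1. `data = [1,2,3][10]` raises IndexError.
2. `except (AttributeError, TypeError)` does not match IndexError; skipped.
3. `except LookupError` matches (IndexError is a subclass of LookupError) → result = 71.
4. `except Exception` is not reached.
Result: 71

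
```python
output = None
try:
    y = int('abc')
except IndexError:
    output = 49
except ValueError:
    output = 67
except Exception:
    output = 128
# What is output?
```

Step-by-step execution trace:
1. `y = int('abc')` raises ValueError.
2. `except IndexError` does not match ValueError; skipped.
3. `except ValueError` matches → output = 67.
4. Remaining except clauses are skipped.
Result: 67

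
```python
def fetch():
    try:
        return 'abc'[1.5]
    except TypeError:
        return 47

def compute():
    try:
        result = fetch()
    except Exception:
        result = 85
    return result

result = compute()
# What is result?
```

Step-by-step execution trace:
1. `compute()` calls `fetch()`.
2. In fetch: `'abc'[1.5]` raises TypeError; `except TypeError` catches it → returns 47.
3. In compute: `result = fetch()` → result = 47. No exception reaches compute.
4. `except Exception` is skipped; compute returns 47.
5. result = 47.
Result: 47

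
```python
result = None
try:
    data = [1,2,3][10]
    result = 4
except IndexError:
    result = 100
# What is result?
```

Step-by-step execution trace:
1. `data = [1,2,3][10]` raises IndexError.
2. `result = 4` is not reached.
3. `except IndexError` matches → result = 100.
Result: 100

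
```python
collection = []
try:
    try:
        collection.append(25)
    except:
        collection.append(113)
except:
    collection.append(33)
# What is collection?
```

Step-by-step execution trace:
1. Inner try: `collection.append(25)` → collection = [25]. No exception raised.
2. Inner `except` is skipped.
3. Inner try completes normally; outer `except` is skipped.
Result: [25]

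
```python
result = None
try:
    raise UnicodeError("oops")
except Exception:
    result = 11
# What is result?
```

Step-by-step execution trace:
1. `raise UnicodeError(...)` raises UnicodeError.
2. `except Exception` matches (UnicodeError is a subclass of Exception) → result = 11.
Result: 11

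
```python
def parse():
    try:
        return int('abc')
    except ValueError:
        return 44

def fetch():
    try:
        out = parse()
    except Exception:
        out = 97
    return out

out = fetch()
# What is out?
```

Step-by-step execution trace:
1. `fetch()` calls `parse()`.
2. In parse: `int('abc')` raises ValueError; `except ValueError` catches it → returns 44.
3. In fetch: `out = parse()` → out = 44. No exception reaches fetch.
4. `except Exception` is skipped; fetch returns 44.
5. out = 44.
Result: 44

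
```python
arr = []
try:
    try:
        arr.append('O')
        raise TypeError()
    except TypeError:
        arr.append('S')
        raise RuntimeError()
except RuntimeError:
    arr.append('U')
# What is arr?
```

Step-by-step execution trace:
1. Inner try: `arr.append('O')` → arr = ['O'].
2. `raise TypeError()` raises TypeError.
3. Inner `except TypeError` matches → `arr.append('S')` → arr = ['O', 'S'].
4. `raise RuntimeError()` raises RuntimeError; propagates to outer try.
5. Outer `except RuntimeError` matches → `arr.append('U')` → arr = ['O', 'S', 'U'].
Result: ['O', 'S', 'U']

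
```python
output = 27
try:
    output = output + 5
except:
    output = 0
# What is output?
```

Step-by-step execution trace:
1. output starts at 27.
2. try: `output = output + 5` → output = 32. No exception raised.
3. `except` is skipped.
Result: 32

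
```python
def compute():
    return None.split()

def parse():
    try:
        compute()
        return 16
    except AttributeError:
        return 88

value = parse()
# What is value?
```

Step-by-step execution trace:
1. `parse()` calls `compute()`.
2. `compute()` evaluates `None.split()`, which raises AttributeError; it propagates to the caller.
3. `return 16` is not reached.
4. `except AttributeError` in parse matches → returns 88.
5. value = 88.
Result: 88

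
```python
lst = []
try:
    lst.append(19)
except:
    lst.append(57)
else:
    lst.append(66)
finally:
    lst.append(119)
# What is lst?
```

Step-by-step execution trace:
1. try: `lst.append(19)` → lst = [19]. No exception raised.
2. `except` is skipped.
3. `else` runs: `lst.append(66)` → lst = [19, 66].
4. `finally` always runs: `lst.append(119)` → lst = [19, 66, 119].
Result: [19, 66, 119]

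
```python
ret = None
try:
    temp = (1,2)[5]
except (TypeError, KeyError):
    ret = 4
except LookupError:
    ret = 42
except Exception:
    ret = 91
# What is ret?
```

Step-by-step execution trace:
1. `temp = (1,2)[5]` raises IndexError.
2. `except (TypeError, KeyError)` does not match IndexError; skipped.
3. `except LookupError` matches (IndexError is a subclass of LookupError) → ret = 42.
4. `except Exception` is not reached.
Result: 42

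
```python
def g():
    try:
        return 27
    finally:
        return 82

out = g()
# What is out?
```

Step-by-step execution trace:
1. `g()` enters try: `return 27` sets pending return value 27.
2. Before returning, `finally: return 82` runs and overrides the pending return.
3. g() returns 82 → out = 82.
Result: 82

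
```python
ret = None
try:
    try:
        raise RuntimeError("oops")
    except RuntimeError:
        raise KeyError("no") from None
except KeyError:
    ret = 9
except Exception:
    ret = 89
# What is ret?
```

Step-by-step execution trace:
1. Inner try raises RuntimeError; inner `except RuntimeError` catches it.
2. `raise KeyError(...) from None` raises KeyError (from None suppresses __context__, but the active exception is still KeyError).
3. Outer `except KeyError` matches → ret = 9.
4. `except Exception` is not reached.
Result: 9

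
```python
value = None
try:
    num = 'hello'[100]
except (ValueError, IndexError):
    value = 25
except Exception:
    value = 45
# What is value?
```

Step-by-step execution trace:
1. `num = 'hello'[100]` raises IndexError.
2. `except (ValueError, IndexError)` matches (IndexError is in the tuple) → value = 25.
3. `except Exception` is not reached.
Result: 25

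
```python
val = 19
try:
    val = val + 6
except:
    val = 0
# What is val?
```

Step-by-step execution trace:
1. val starts at 19.
2. try: `val = val + 6` → val = 25. No exception raised.
3. `except` is skipped.
Result: 25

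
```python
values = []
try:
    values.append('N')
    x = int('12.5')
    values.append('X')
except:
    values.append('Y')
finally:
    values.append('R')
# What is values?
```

Step-by-step execution trace:
1. try: `values.append('N')` → values = ['N'].
2. `x = int('12.5')` raises ValueError; `values.append('X')` is not reached.
3. bare `except` matches → `values.append('Y')` → values = ['N', 'Y'].
4. finally always runs: `values.append('R')` → values = ['N', 'Y', 'R'].
Result: ['N', 'Y', 'R']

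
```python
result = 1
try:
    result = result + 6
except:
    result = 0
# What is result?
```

Step-by-step execution trace:
1. result starts at 1.
2. try: `result = result + 6` → result = 7. No exception raised.
3. `except` is skipped.
Result: 7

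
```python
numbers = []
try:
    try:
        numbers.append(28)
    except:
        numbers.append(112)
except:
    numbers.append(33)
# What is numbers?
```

Step-by-step execution trace:
1. Inner try: `numbers.append(28)` → numbers = [28]. No exception raised.
2. Inner `except` is skipped.
3. Inner try completes normally; outer `except` is skipped.
Result: [28]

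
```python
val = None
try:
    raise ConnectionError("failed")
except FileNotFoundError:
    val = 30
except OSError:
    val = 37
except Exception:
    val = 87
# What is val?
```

Step-by-step execution trace:
1. `raise ConnectionError(...)` raises ConnectionError.
2. `except FileNotFoundError` does not match (ConnectionError is not a subclass of FileNotFoundError); skipped.
3. `except OSError` matches (ConnectionError is a subclass of OSError) → val = 37.
4. `except Exception` is not reached.
Result: 37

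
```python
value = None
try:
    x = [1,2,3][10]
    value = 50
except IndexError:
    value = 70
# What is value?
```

Step-by-step execution trace:
1. `x = [1,2,3][10]` raises IndexError.
2. `value = 50` is not reached.
3. `except IndexError` matches → value = 70.
Result: 70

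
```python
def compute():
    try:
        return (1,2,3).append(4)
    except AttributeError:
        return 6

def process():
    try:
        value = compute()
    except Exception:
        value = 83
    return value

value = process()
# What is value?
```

Step-by-step execution trace:
1. `process()` calls `compute()`.
2. In compute: `(1,2,3).append(4)` raises AttributeError; `except AttributeError` catches it → returns 6.
3. In process: `value = compute()` → value = 6. No exception reaches process.
4. `except Exception` is skipped; process returns 6.
5. value = 6.
Result: 6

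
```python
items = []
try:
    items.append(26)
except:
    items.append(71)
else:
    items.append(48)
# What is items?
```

Step-by-step execution trace:
1. try: `items.append(26)` → items = [26]. No exception raised.
2. `except` is skipped.
3. `else` runs (try completed without exception): `items.append(48)` → items = [26, 48].
Result: [26, 48]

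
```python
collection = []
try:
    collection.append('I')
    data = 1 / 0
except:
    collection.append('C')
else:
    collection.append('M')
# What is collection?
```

Step-by-step execution trace:
1. try: `collection.append('I')` → collection = ['I'].
2. `data = 1 / 0` raises ZeroDivisionError.
3. bare `except` matches → `collection.append('C')` → collection = ['I', 'C'].
4. `else` is skipped (an exception was raised).
Result: ['I', 'C']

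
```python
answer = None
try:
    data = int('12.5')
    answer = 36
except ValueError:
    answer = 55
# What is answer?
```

Step-by-step execution trace:
1. `data = int('12.5')` raises ValueError.
2. `answer = 36` is not reached.
3. `except ValueError` matches → answer = 55.
Result: 55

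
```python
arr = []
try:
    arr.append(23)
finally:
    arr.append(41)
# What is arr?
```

Step-by-step execution trace:
1. try: `arr.append(23)` → arr = [23].
2. The try body completes without raising.
3. finally always runs: `arr.append(41)` → arr = [23, 41].
Result: [23, 41]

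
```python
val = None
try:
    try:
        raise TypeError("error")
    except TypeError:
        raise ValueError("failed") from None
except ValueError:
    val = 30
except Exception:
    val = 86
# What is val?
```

Step-by-step execution trace:
1. Inner try raises TypeError; inner `except TypeError` catches it.
2. `raise ValueError(...) from None` raises ValueError (from None suppresses __context__, but the active exception is still ValueError).
3. Outer `except ValueError` matches → val = 30.
4. `except Exception` is not reached.
Result: 30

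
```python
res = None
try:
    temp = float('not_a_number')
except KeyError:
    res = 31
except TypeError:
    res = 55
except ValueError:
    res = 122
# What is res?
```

Step-by-step execution trace:
1. `temp = float('not_a_number')` raises ValueError.
2. `except KeyError` does not match ValueError; skipped.
3. `except TypeError` does not match ValueError; skipped.
4. `except ValueError` matches → res = 122.
Result: 122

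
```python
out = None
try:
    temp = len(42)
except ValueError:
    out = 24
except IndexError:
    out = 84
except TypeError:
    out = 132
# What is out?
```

Step-by-step execution trace:
1. `temp = len(42)` raises TypeError.
2. `except ValueError` does not match TypeError; skipped.
3. `except IndexError` does not match TypeError; skipped.
4. `except TypeError` matches → out = 132.
Result: 132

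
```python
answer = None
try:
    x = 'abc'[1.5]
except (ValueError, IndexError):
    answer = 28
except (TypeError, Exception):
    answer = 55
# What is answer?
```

Step-by-step execution trace:
1. `x = 'abc'[1.5]` raises TypeError.
2. `except (ValueError, IndexError)` does not match TypeError; skipped.
3. `except (TypeError, Exception)` matches (TypeError is in the tuple) → answer = 55.
Result: 55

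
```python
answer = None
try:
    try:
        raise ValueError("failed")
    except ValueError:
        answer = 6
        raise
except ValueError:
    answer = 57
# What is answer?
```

Step-by-step execution trace:
1. Inner try: `raise ValueError("failed")` raises ValueError.
2. Inner `except ValueError` matches → answer = 6.
3. bare `raise` re-raises the same ValueError.
4. Outer `except ValueError` matches → answer = 57.
Result: 57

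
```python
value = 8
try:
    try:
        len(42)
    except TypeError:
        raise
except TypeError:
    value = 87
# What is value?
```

Step-by-step execution trace:
1. Inner try: `len(42)` raises TypeError.
2. Inner `except TypeError` matches; bare `raise` re-raises the same TypeError.
3. Outer `except TypeError` matches → value = 87.
Result: 87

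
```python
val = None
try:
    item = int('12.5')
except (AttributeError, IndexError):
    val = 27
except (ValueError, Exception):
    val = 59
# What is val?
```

Step-by-step execution trace:
1. `item = int('12.5')` raises ValueError.
2. `except (AttributeError, IndexError)` does not match ValueError; skipped.
3. `except (ValueError, Exception)` matches (ValueError is in the tuple) → val = 59.
Result: 59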